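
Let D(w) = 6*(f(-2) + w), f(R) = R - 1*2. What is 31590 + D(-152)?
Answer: 30654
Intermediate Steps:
f(R) = -2 + R (f(R) = R - 2 = -2 + R)
D(w) = -24 + 6*w (D(w) = 6*((-2 - 2) + w) = 6*(-4 + w) = -24 + 6*w)
31590 + D(-152) = 31590 + (-24 + 6*(-152)) = 31590 + (-24 - 912) = 31590 - 936 = 30654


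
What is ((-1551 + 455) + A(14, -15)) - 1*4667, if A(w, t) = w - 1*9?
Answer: -5758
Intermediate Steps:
A(w, t) = -9 + w (A(w, t) = w - 9 = -9 + w)
((-1551 + 455) + A(14, -15)) - 1*4667 = ((-1551 + 455) + (-9 + 14)) - 1*4667 = (-1096 + 5) - 4667 = -1091 - 4667 = -5758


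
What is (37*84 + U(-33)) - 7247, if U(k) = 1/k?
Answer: -136588/33 ≈ -4139.0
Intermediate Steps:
(37*84 + U(-33)) - 7247 = (37*84 + 1/(-33)) - 7247 = (3108 - 1/33) - 7247 = 102563/33 - 7247 = -136588/33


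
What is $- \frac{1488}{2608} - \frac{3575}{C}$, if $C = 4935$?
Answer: $- \frac{208336}{160881} \approx -1.295$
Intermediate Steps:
$- \frac{1488}{2608} - \frac{3575}{C} = - \frac{1488}{2608} - \frac{3575}{4935} = \left(-1488\right) \frac{1}{2608} - \frac{715}{987} = - \frac{93}{163} - \frac{715}{987} = - \frac{208336}{160881}$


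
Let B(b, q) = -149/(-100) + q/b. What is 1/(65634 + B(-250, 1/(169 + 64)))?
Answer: 116500/7646534583 ≈ 1.5236e-5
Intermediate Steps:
B(b, q) = 149/100 + q/b (B(b, q) = -149*(-1/100) + q/b = 149/100 + q/b)
1/(65634 + B(-250, 1/(169 + 64))) = 1/(65634 + (149/100 + 1/((169 + 64)*(-250)))) = 1/(65634 + (149/100 - 1/250/233)) = 1/(65634 + (149/100 + (1/233)*(-1/250))) = 1/(65634 + (149/100 - 1/58250)) = 1/(65634 + 173583/116500) = 1/(7646534583/116500) = 116500/7646534583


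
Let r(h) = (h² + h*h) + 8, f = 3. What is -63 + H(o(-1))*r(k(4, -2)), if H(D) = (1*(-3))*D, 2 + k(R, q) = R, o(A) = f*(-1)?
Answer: 81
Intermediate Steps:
o(A) = -3 (o(A) = 3*(-1) = -3)
k(R, q) = -2 + R
H(D) = -3*D
r(h) = 8 + 2*h² (r(h) = (h² + h²) + 8 = 2*h² + 8 = 8 + 2*h²)
-63 + H(o(-1))*r(k(4, -2)) = -63 + (-3*(-3))*(8 + 2*(-2 + 4)²) = -63 + 9*(8 + 2*2²) = -63 + 9*(8 + 2*4) = -63 + 9*(8 + 8) = -63 + 9*16 = -63 + 144 = 81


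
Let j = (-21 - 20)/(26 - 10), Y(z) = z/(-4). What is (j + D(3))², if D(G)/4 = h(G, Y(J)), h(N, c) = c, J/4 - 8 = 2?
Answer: 463761/256 ≈ 1811.6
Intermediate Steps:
J = 40 (J = 32 + 4*2 = 32 + 8 = 40)
Y(z) = -z/4 (Y(z) = z*(-¼) = -z/4)
D(G) = -40 (D(G) = 4*(-¼*40) = 4*(-10) = -40)
j = -41/16 ≈ -2.5625
(j + D(3))² = (-41/16 - 40)² = (-681/16)² = 463761/256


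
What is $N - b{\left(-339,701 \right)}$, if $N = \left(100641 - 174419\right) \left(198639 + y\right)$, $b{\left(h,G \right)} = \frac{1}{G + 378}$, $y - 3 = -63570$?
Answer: $- \frac{10752604035265}{1079} \approx -9.9653 \cdot 10^{9}$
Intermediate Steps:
$y = -63567$ ($y = 3 - 63570 = -63567$)
$b{\left(h,G \right)} = \frac{1}{378 + G}$
$N = -9965342016$ ($N = \left(100641 - 174419\right) \left(198639 - 63567\right) = \left(-73778\right) 135072 = -9965342016$)
$N - b{\left(-339,701 \right)} = -9965342016 - \frac{1}{378 + 701} = -9965342016 - \frac{1}{1079} = - \frac{10752604035265}{1079}$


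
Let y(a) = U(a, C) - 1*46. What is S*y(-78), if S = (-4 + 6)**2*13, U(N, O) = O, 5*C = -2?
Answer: -12064/5 ≈ -2412.8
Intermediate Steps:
C = -2/5 (C = (1/5)*(-2) = -2/5 ≈ -0.40000)
y(a) = -232/5 (y(a) = -2/5 - 1*46 = -2/5 - 46 = -232/5)
S = 52 (S = 2**2*13 = 4*13 = 52)
S*y(-78) = 52*(-232/5) = -12064/5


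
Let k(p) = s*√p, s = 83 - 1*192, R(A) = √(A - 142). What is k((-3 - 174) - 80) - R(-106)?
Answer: I*(-109*√257 - 2*√62) ≈ -1763.2*I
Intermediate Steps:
R(A) = √(-142 + A)
s = -109 (s = 83 - 192 = -109)
k(p) = -109*√p
k((-3 - 174) - 80) - R(-106) = -109*√((-3 - 174) - 80) - √(-142 - 106) = -109*√(-177 - 80) - √(-248) = -109*I*√257 - 2*I*√62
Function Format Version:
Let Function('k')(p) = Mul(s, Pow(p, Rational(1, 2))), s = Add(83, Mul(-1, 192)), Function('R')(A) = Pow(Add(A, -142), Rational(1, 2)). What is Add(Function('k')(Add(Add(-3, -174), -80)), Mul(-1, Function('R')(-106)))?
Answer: Mul(I, Add(Mul(-109, Pow(257, Rational(1, 2))), Mul(-2, Pow(62, Rational(1, 2))))) ≈ Mul(-1763.2, I)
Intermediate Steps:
Function('R')(A) = Pow(Add(-142, A), Rational(1, 2))
s = -109 (s = Add(83, -192) = -109)
Function('k')(p) = Mul(-109, Pow(p, Rational(1, 2)))
Add(Function('k')(Add(Add(-3, -174), -80)), Mul(-1, Function('R')(-106))) = Add(Mul(-109, Pow(Add(Add(-3, -174), -80), Rational(1, 2))), Mul(-1, Pow(Add(-142, -106), Rational(1, 2)))) = Add(Mul(-109, Pow(Add(-177, -80), Rational(1, 2))), Mul(-1, Pow(-248, Rational(1, 2)))) = Add(Mul(-109, Pow(-257, Rational(1, 2))), Mul(-1, Mul(2, I, Pow(62, Rational(1, 2))))) = Add(Mul(-109, Mul(I, Pow(257, Rational(1, 2)))), Mul(-2, I, Pow(62, Rational(1, 2)))) = Add(Mul(-109, I, Pow(257, Rational(1, 2))), Mul(-2, I, Pow(62, Rational(1, 2))))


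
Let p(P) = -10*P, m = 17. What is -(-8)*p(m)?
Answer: -1360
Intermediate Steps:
-(-8)*p(m) = -(-8)*(-10*17) = -(-8)*(-170) = -1*1360 = -1360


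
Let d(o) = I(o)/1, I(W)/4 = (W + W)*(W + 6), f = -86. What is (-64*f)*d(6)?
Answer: 3170304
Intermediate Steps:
I(W) = 8*W*(6 + W) (I(W) = 4*((W + W)*(W + 6)) = 4*((2*W)*(6 + W)) = 4*(2*W*(6 + W)) = 8*W*(6 + W))
d(o) = 8*o*(6 + o) (d(o) = (8*o*(6 + o))/1 = (8*o*(6 + o))*1 = 8*o*(6 + o))
(-64*f)*d(6) = (-64*(-86))*(8*6*(6 + 6)) = 5504*(8*6*12) = 5504*576 = 3170304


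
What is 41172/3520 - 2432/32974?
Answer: 168630611/14508560 ≈ 11.623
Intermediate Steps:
41172/3520 - 2432/32974 = 41172*(1/3520) - 2432*1/32974 = 10293/880 - 1216/16487 = 168630611/14508560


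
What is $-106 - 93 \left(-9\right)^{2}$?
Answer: $-7639$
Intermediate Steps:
$-106 - 93 \left(-9\right)^{2} = -106 - 7533 = -7639$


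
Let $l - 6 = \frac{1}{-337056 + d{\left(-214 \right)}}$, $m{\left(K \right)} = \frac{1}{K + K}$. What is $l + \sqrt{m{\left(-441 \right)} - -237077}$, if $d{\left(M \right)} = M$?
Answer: $\frac{2023619}{337270} + \frac{\sqrt{418203826}}{42} \approx 492.91$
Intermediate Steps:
$m{\left(K \right)} = \frac{1}{2 K}$
$l = \frac{2023619}{337270}$ ($l = 6 + \frac{1}{-337056 - 214} = 6 + \frac{1}{-337270} = 6 - \frac{1}{337270} = \frac{2023619}{337270} \approx 6.0$)
$l + \sqrt{m{\left(-441 \right)} - -237077} = \frac{2023619}{337270} + \sqrt{\frac{1}{2 \left(-441\right)} - -237077} = \frac{2023619}{337270} + \sqrt{\frac{1}{2} \left(- \frac{1}{441}\right) + 237077} = \frac{2023619}{337270} + \sqrt{- \frac{1}{882} + 237077} = \frac{2023619}{337270} + \sqrt{\frac{209101913}{882}} = \frac{2023619}{337270} + \frac{\sqrt{418203826}}{42}$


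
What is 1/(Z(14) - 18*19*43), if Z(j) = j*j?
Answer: -1/14510 ≈ -6.8918e-5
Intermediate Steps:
Z(j) = j²
1/(Z(14) - 18*19*43) = 1/(14² - 18*19*43) = 1/(196 - 342*43) = 1/(196 - 14706) = 1/(-14510) = -1/14510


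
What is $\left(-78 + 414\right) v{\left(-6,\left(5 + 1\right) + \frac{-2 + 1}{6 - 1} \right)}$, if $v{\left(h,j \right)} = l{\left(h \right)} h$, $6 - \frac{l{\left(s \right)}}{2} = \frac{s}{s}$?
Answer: $-20160$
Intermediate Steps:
$l{\left(s \right)} = 10$ ($l{\left(s \right)} = 12 - 2 \frac{s}{s} = 12 - 2 = 10$)
$v{\left(h,j \right)} = 10 h$
$\left(-78 + 414\right) v{\left(-6,\left(5 + 1\right) + \frac{-2 + 1}{6 - 1} \right)} = \left(-78 + 414\right) 10 \left(-6\right) = 336 \left(-60\right) = -20160$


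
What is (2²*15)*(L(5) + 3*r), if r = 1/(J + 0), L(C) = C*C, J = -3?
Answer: 1440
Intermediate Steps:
L(C) = C²
r = -⅓ (r = 1/(-3 + 0) = 1/(-3) = -⅓ ≈ -0.33333)
(2²*15)*(L(5) + 3*r) = (2²*15)*(5² + 3*(-⅓)) = (4*15)*(25 - 1) = 60*24 = 1440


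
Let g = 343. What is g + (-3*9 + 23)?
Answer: 339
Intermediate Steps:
g + (-3*9 + 23) = 343 + (-3*9 + 23) = 343 + (-27 + 23) = 343 - 4 = 339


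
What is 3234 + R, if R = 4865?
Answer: 8099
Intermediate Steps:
3234 + R = 3234 + 4865 = 8099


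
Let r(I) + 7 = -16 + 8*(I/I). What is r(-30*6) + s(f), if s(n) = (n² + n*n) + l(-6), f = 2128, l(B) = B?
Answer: 9056747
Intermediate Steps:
r(I) = -15 (r(I) = -7 + (-16 + 8*(I/I)) = -7 + (-16 + 8*1) = -7 + (-16 + 8) = -7 - 8 = -15)
s(n) = -6 + 2*n² (s(n) = (n² + n*n) - 6 = (n² + n²) - 6 = 2*n² - 6 = -6 + 2*n²)
r(-30*6) + s(f) = -15 + (-6 + 2*2128²) = -15 + (-6 + 2*4528384) = -15 + (-6 + 9056768) = -15 + 9056762 = 9056747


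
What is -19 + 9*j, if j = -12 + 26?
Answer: 107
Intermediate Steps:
j = 14
-19 + 9*j = -19 + 9*14 = -19 + 126 = 107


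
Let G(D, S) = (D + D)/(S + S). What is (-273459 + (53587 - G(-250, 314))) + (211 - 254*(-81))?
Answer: -31256534/157 ≈ -1.9909e+5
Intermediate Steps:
G(D, S) = D/S (G(D, S) = (2*D)/((2*S)) = (2*D)*(1/(2*S)) = D/S)
(-273459 + (53587 - G(-250, 314))) + (211 - 254*(-81)) = (-273459 + (53587 - (-250)/314)) + (211 - 254*(-81)) = (-273459 + (53587 - (-250)/314)) + (211 + 20574) = (-273459 + (53587 - 1*(-125/157))) + 20785 = (-273459 + (53587 + 125/157)) + 20785 = (-273459 + 8413284/157) + 20785 = -34519779/157 + 20785 = -31256534/157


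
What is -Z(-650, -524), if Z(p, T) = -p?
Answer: -650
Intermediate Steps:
-Z(-650, -524) = -(-1)*(-650) = -1*650 = -650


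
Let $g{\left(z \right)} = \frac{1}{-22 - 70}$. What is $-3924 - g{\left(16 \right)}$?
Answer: $- \frac{361007}{92} \approx -3924.0$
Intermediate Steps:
$g{\left(z \right)} = - \frac{1}{92}$ ($g{\left(z \right)} = \frac{1}{-92} = - \frac{1}{92}$)
$-3924 - g{\left(16 \right)} = -3924 - - \frac{1}{92} = -3924 + \frac{1}{92} = - \frac{361007}{92}$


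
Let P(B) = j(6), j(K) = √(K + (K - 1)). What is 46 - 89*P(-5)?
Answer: 46 - 89*√11 ≈ -249.18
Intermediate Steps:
j(K) = √(-1 + 2*K) (j(K) = √(K + (-1 + K)) = √(-1 + 2*K))
P(B) = √11 (P(B) = √(-1 + 2*6) = √(-1 + 12) = √11)
46 - 89*P(-5) = 46 - 89*√11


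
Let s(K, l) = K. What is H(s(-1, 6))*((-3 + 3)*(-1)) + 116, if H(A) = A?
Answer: 116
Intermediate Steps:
H(s(-1, 6))*((-3 + 3)*(-1)) + 116 = -(-3 + 3)*(-1) + 116 = -0*(-1) + 116 = -1*0 + 116 = 0 + 116 = 116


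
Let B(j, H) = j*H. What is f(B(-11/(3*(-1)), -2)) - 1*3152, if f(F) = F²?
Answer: -27884/9 ≈ -3098.2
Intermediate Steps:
B(j, H) = H*j
f(B(-11/(3*(-1)), -2)) - 1*3152 = (-(-22)/(3*(-1)))² - 1*3152 = (-(-22)/(-3))² - 3152 = (-(-22)*(-1)/3)² - 3152 = (-2*11/3)² - 3152 = (-22/3)² - 3152 = 484/9 - 3152 = -27884/9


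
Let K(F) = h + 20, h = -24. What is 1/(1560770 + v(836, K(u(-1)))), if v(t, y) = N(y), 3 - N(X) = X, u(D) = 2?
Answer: 1/1560777 ≈ 6.4071e-7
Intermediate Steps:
N(X) = 3 - X
K(F) = -4 (K(F) = -24 + 20 = -4)
v(t, y) = 3 - y
1/(1560770 + v(836, K(u(-1)))) = 1/(1560770 + (3 - 1*(-4))) = 1/(1560770 + (3 + 4)) = 1/(1560770 + 7) = 1/1560777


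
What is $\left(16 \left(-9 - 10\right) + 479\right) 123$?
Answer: $21525$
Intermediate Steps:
$\left(16 \left(-9 - 10\right) + 479\right) 123 = \left(16 \left(-19\right) + 479\right) 123 = \left(-304 + 479\right) 123 = 175 \cdot 123 = 21525$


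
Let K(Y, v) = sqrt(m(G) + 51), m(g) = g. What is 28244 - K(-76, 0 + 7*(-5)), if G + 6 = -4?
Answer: 28244 - sqrt(41) ≈ 28238.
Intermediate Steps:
G = -10 (G = -6 - 4 = -10)
K(Y, v) = sqrt(41) (K(Y, v) = sqrt(-10 + 51) = sqrt(41))
28244 - K(-76, 0 + 7*(-5)) = 28244 - sqrt(41)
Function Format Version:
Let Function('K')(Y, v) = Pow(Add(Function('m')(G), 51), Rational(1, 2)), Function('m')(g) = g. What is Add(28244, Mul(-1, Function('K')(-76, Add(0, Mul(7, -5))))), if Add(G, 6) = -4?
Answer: Add(28244, Mul(-1, Pow(41, Rational(1, 2)))) ≈ 28238.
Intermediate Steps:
G = -10 (G = Add(-6, -4) = -10)
Function('K')(Y, v) = Pow(41, Rational(1, 2)) (Function('K')(Y, v) = Pow(Add(-10, 51), Rational(1, 2)) = Pow(41, Rational(1, 2)))
Add(28244, Mul(-1, Function('K')(-76, Add(0, Mul(7, -5))))) = Add(28244, Mul(-1, Pow(41, Rational(1, 2))))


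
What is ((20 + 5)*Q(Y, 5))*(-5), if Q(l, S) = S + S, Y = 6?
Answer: -1250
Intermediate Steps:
Q(l, S) = 2*S
((20 + 5)*Q(Y, 5))*(-5) = ((20 + 5)*(2*5))*(-5) = (25*10)*(-5) = 250*(-5) = -1250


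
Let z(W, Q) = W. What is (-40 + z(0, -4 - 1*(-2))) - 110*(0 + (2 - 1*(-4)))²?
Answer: -4000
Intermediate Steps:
(-40 + z(0, -4 - 1*(-2))) - 110*(0 + (2 - 1*(-4)))² = (-40 + 0) - 110*(0 + (2 - 1*(-4)))² = -40 - 110*(0 + (2 + 4))² = -40 - 110*(0 + 6)² = -40 - 110*6² = -40 - 110*36 = -40 - 3960 = -4000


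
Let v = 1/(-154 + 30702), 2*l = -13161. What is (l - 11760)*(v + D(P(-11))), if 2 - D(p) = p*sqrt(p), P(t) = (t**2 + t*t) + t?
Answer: -2241099057/61096 + 8473311*sqrt(231)/2 ≈ 6.4355e+7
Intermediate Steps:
l = -13161/2 (l = (1/2)*(-13161) = -13161/2 ≈ -6580.5)
P(t) = t + 2*t**2 (P(t) = (t**2 + t**2) + t = 2*t**2 + t = t + 2*t**2)
v = 1/30548 ≈ 3.2735e-5
D(p) = 2 - p**(3/2) (D(p) = 2 - p*sqrt(p) = 2 - p**(3/2))
(l - 11760)*(v + D(P(-11))) = (-13161/2 - 11760)*(1/30548 + (2 - (-11*(1 + 2*(-11)))**(3/2))) = -36681*(1/30548 + (2 - (-11*(1 - 22))**(3/2)))/2 = -36681*(1/30548 + (2 - (-11*(-21))**(3/2)))/2 = -36681*(1/30548 + (2 - 231**(3/2)))/2 = -36681*(1/30548 + (2 - 231*sqrt(231)))/2 = -36681*(61097/30548 - 231*sqrt(231))/2 = -2241099057/61096 + 8473311*sqrt(231)/2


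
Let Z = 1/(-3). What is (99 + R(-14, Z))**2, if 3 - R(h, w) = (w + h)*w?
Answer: 765625/81 ≈ 9452.2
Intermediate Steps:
Z = -1/3 (Z = 1*(-1/3) = -1/3 ≈ -0.33333)
R(h, w) = 3 - w*(h + w) (R(h, w) = 3 - (w + h)*w = 3 - (h + w)*w = 3 - w*(h + w))
(99 + R(-14, Z))**2 = (99 + (3 - (-1/3)**2 - 1*(-14)*(-1/3)))**2 = (99 + (3 - 1*1/9 - 14/3))**2 = (99 + (3 - 1/9 - 14/3))**2 = (99 - 16/9)**2 = (875/9)**2 = 765625/81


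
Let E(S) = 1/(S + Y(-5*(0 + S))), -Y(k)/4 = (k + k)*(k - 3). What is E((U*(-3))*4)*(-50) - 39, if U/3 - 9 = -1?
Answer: -322813271/8277264 ≈ -39.000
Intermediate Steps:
U = 24 (U = 27 + 3*(-1) = 27 - 3 = 24)
Y(k) = -8*k*(-3 + k) (Y(k) = -4*(k + k)*(k - 3) = -4*2*k*(-3 + k) = -8*k*(-3 + k))
E(S) = 1/(S - 40*S*(3 + 5*S)) (E(S) = 1/(S + 8*(-5*(0 + S))*(3 - (-5)*(0 + S))) = 1/(S + 8*(-5*S)*(3 - (-5)*S)) = 1/(S + 8*(-5*S)*(3 + 5*S)) = 1/(S - 40*S*(3 + 5*S)))
E((U*(-3))*4)*(-50) - 39 = -1/(((24*(-3))*4)*(119 + 200*((24*(-3))*4)))*(-50) - 39 = -1/(((-72*4))*(119 + 200*(-72*4)))*(-50) - 39 = -1/(-288*(119 + 200*(-288)))*(-50) - 39 = -1*(-1/288)/(119 - 57600)*(-50) - 39 = -1*(-1/288)/(-57481)*(-50) - 39 = -1*(-1/288)*(-1/57481)*(-50) - 39 = -1/16554528*(-50) - 39 = 25/8277264 - 39 = -322813271/8277264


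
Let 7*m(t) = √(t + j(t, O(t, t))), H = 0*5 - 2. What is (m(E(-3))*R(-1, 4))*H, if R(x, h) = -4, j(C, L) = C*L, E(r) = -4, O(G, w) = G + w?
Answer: 16*√7/7 ≈ 6.0474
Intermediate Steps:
H = -2 (H = 0 - 2 = -2)
m(t) = √(t + 2*t²)/7 (m(t) = √(t + t*(t + t))/7 = √(t + t*(2*t))/7 = √(t + 2*t²)/7)
(m(E(-3))*R(-1, 4))*H = ((√(-4*(1 + 2*(-4)))/7)*(-4))*(-2) = ((√(-4*(1 - 8))/7)*(-4))*(-2) = ((√(-4*(-7))/7)*(-4))*(-2) = ((√28/7)*(-4))*(-2) = (((2*√7)/7)*(-4))*(-2) = ((2*√7/7)*(-4))*(-2) = -8*√7/7*(-2) = 16*√7/7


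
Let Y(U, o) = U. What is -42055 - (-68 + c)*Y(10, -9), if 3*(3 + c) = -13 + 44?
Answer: -124345/3 ≈ -41448.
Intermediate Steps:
c = 22/3 (c = -3 + (-13 + 44)/3 = -3 + (⅓)*31 = -3 + 31/3 = 22/3 ≈ 7.3333)
-42055 - (-68 + c)*Y(10, -9) = -42055 - (-68 + 22/3)*10 = -42055 - (-182)*10/3 = -42055 - 1*(-1820/3) = -42055 + 1820/3 = -124345/3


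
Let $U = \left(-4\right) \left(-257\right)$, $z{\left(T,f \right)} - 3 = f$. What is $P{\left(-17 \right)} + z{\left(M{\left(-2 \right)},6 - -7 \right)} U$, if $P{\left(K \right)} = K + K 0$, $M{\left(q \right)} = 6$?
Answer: $16431$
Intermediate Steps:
$z{\left(T,f \right)} = 3 + f$
$P{\left(K \right)} = K$ ($P{\left(K \right)} = K + 0 = K$)
$U = 1028$
$P{\left(-17 \right)} + z{\left(M{\left(-2 \right)},6 - -7 \right)} U = -17 + \left(3 + \left(6 - -7\right)\right) 1028 = -17 + \left(3 + \left(6 + 7\right)\right) 1028 = -17 + \left(3 + 13\right) 1028 = -17 + 16 \cdot 1028 = -17 + 16448 = 16431$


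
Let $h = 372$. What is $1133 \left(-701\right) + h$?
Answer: $-793861$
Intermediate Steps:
$1133 \left(-701\right) + h = 1133 \left(-701\right) + 372 = -794233 + 372 = -793861$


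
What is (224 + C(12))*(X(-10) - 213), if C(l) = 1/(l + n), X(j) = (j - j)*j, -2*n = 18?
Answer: -47783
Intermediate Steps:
n = -9 (n = -1/2*18 = -9)
X(j) = 0 (X(j) = 0*j = 0)
C(l) = 1/(-9 + l) (C(l) = 1/(l - 9) = 1/(-9 + l))
(224 + C(12))*(X(-10) - 213) = (224 + 1/(-9 + 12))*(0 - 213) = (224 + 1/3)*(-213) = (673/3)*(-213) = -47783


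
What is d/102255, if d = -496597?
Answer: -496597/102255 ≈ -4.8565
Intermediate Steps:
d/102255 = -496597/102255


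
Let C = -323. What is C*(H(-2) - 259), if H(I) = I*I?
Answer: 82365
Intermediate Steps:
H(I) = I²
C*(H(-2) - 259) = -323*((-2)² - 259) = -323*(4 - 259) = -323*(-255) = 82365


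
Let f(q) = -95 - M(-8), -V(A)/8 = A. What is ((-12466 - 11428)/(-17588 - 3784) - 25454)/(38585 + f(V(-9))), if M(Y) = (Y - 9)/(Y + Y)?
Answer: -167378152/253103253 ≈ -0.66130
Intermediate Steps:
M(Y) = (-9 + Y)/(2*Y) (M(Y) = (-9 + Y)/((2*Y)) = (-9 + Y)*(1/(2*Y)) = (-9 + Y)/(2*Y))
V(A) = -8*A
f(q) = -1537/16 (f(q) = -95 - (-9 - 8)/(2*(-8)) = -95 - (-1)*(-17)/(2*8) = -95 - 1*17/16 = -95 - 17/16 = -1537/16)
((-12466 - 11428)/(-17588 - 3784) - 25454)/(38585 + f(V(-9))) = ((-12466 - 11428)/(-17588 - 3784) - 25454)/(38585 - 1537/16) = (-23894/(-21372) - 25454)/(615823/16) = (-23894*(-1/21372) - 25454)*(16/615823) = (919/822 - 25454)*(16/615823) = -20922269/822*16/615823 = -167378152/253103253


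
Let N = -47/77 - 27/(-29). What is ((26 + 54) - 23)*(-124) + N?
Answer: -15782128/2233 ≈ -7067.7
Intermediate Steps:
N = 716/2233 (N = -47*1/77 - 27*(-1/29) = -47/77 + 27/29 = 716/2233 ≈ 0.32064)
((26 + 54) - 23)*(-124) + N = ((26 + 54) - 23)*(-124) + 716/2233 = (80 - 23)*(-124) + 716/2233 = 57*(-124) + 716/2233 = -7068 + 716/2233 = -15782128/2233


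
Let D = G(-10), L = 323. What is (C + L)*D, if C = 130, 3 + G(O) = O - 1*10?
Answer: -10419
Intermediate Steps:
G(O) = -13 + O (G(O) = -3 + (O - 1*10) = -3 + (O - 10) = -3 + (-10 + O) = -13 + O)
D = -23 (D = -13 - 10 = -23)
(C + L)*D = (130 + 323)*(-23) = 453*(-23) = -10419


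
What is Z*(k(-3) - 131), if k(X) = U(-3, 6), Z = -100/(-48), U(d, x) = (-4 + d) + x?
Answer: -275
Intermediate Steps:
U(d, x) = -4 + d + x
Z = 25/12 (Z = -100*(-1/48) = 25/12 ≈ 2.0833)
k(X) = -1 (k(X) = -4 - 3 + 6 = -1)
Z*(k(-3) - 131) = 25*(-1 - 131)/12 = (25/12)*(-132) = -275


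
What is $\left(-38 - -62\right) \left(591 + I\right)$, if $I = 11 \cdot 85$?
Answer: $36624$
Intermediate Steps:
$I = 935$
$\left(-38 - -62\right) \left(591 + I\right) = \left(-38 - -62\right) \left(591 + 935\right) = \left(-38 + 62\right) 1526 = 24 \cdot 1526 = 36624$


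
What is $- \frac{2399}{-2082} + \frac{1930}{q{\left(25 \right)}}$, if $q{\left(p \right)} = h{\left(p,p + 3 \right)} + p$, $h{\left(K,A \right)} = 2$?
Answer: $\frac{1361011}{18738} \approx 72.634$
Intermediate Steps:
$q{\left(p \right)} = 2 + p$
$- \frac{2399}{-2082} + \frac{1930}{q{\left(25 \right)}} = - \frac{2399}{-2082} + \frac{1930}{2 + 25} = \left(-2399\right) \left(- \frac{1}{2082}\right) + \frac{1930}{27} = \frac{2399}{2082} + 1930 \cdot \frac{1}{27} = \frac{2399}{2082} + \frac{1930}{27} = \frac{1361011}{18738}$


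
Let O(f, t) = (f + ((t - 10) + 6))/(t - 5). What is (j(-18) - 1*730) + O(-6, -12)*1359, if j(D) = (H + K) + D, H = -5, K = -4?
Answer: 17029/17 ≈ 1001.7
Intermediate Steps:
j(D) = -9 + D (j(D) = (-5 - 4) + D = -9 + D)
O(f, t) = (-4 + f + t)/(-5 + t) (O(f, t) = (f + ((-10 + t) + 6))/(-5 + t) = (f + (-4 + t))/(-5 + t) = (-4 + f + t)/(-5 + t))
(j(-18) - 1*730) + O(-6, -12)*1359 = ((-9 - 18) - 1*730) + ((-4 - 6 - 12)/(-5 - 12))*1359 = (-27 - 730) + (-22/(-17))*1359 = -757 - 1/17*(-22)*1359 = -757 + (22/17)*1359 = -757 + 29898/17 = 17029/17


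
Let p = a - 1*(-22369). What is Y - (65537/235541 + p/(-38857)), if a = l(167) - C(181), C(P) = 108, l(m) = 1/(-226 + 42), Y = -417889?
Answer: -703743243215298925/1684044661208 ≈ -4.1789e+5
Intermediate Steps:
l(m) = -1/184 (l(m) = 1/(-184) = -1/184)
a = -19873/184 (a = -1/184 - 1*108 = -1/184 - 108 = -19873/184 ≈ -108.01)
p = 4096023/184 (p = -19873/184 - 1*(-22369) = -19873/184 + 22369 = 4096023/184 ≈ 22261.)
Y - (65537/235541 + p/(-38857)) = -417889 - (65537/235541 + (4096023/184)/(-38857)) = -417889 - (65537*(1/235541) + (4096023/184)*(-1/38857)) = -417889 - (65537/235541 - 4096023/7149688) = -417889 - 1*(-496212250987/1684044661208) = -417889 + 496212250987/1684044661208 = -703743243215298925/1684044661208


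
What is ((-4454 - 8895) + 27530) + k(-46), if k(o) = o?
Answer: 14135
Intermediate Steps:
((-4454 - 8895) + 27530) + k(-46) = ((-4454 - 8895) + 27530) - 46 = (-13349 + 27530) - 46 = 14181 - 46 = 14135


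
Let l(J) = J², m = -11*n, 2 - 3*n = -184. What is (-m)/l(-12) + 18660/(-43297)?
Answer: 13420757/3117384 ≈ 4.3051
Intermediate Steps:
n = 62 (n = ⅔ - ⅓*(-184) = ⅔ + 184/3 = 62)
m = -682 (m = -11*62 = -682)
(-m)/l(-12) + 18660/(-43297) = (-1*(-682))/((-12)²) + 18660/(-43297) = 682/144 + 18660*(-1/43297) = 682*(1/144) - 18660/43297 = 341/72 - 18660/43297 = 13420757/3117384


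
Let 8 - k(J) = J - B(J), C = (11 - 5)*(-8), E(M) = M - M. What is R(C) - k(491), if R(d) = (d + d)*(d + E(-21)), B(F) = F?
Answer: 4600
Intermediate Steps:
E(M) = 0
C = -48 (C = 6*(-8) = -48)
R(d) = 2*d² (R(d) = (d + d)*(d + 0) = (2*d)*d = 2*d²)
k(J) = 8 (k(J) = 8 - (J - J) = 8 - 1*0 = 8 + 0 = 8)
R(C) - k(491) = 2*(-48)² - 1*8 = 2*2304 - 8 = 4608 - 8 = 4600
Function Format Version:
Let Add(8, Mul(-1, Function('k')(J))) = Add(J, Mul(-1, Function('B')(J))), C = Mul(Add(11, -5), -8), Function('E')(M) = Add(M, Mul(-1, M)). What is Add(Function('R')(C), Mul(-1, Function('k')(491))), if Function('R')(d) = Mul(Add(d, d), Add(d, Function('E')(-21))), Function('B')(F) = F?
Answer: 4600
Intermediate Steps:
Function('E')(M) = 0
C = -48 (C = Mul(6, -8) = -48)
Function('R')(d) = Mul(2, Pow(d, 2)) (Function('R')(d) = Mul(Add(d, d), Add(d, 0)) = Mul(Mul(2, d), d) = Mul(2, Pow(d, 2)))
Function('k')(J) = 8 (Function('k')(J) = Add(8, Mul(-1, Add(J, Mul(-1, J)))) = Add(8, Mul(-1, 0)) = Add(8, 0) = 8)
Add(Function('R')(C), Mul(-1, Function('k')(491))) = Add(Mul(2, Pow(-48, 2)), Mul(-1, 8)) = Add(Mul(2, 2304), -8) = Add(4608, -8) = 4600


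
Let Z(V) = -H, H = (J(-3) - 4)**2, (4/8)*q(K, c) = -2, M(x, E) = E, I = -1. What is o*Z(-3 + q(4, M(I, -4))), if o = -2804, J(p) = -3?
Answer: 137396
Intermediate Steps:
q(K, c) = -4 (q(K, c) = 2*(-2) = -4)
H = 49 (H = (-3 - 4)**2 = (-7)**2 = 49)
Z(V) = -49 (Z(V) = -1*49 = -49)
o*Z(-3 + q(4, M(I, -4))) = -2804*(-49) = 137396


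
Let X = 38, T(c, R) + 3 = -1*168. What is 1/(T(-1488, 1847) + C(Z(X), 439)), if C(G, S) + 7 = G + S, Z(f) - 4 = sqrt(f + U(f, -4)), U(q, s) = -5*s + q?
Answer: 265/70129 - 4*sqrt(6)/70129 ≈ 0.0036390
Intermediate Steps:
T(c, R) = -171 (T(c, R) = -3 - 1*168 = -3 - 168 = -171)
U(q, s) = q - 5*s
Z(f) = 4 + sqrt(20 + 2*f) (Z(f) = 4 + sqrt(f + (f - 5*(-4))) = 4 + sqrt(f + (f + 20)) = 4 + sqrt(f + (20 + f)) = 4 + sqrt(20 + 2*f))
C(G, S) = -7 + G + S (C(G, S) = -7 + (G + S) = -7 + G + S)
1/(T(-1488, 1847) + C(Z(X), 439)) = 1/(-171 + (-7 + (4 + sqrt(20 + 2*38)) + 439)) = 1/(-171 + (-7 + (4 + sqrt(20 + 76)) + 439)) = 1/(-171 + (-7 + (4 + sqrt(96)) + 439)) = 1/(-171 + (-7 + (4 + 4*sqrt(6)) + 439)) = 1/(-171 + (436 + 4*sqrt(6))) = 1/(265 + 4*sqrt(6))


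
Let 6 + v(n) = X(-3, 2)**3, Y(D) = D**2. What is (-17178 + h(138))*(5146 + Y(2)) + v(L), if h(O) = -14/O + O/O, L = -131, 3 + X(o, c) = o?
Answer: -6103898318/69 ≈ -8.8462e+7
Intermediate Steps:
X(o, c) = -3 + o
h(O) = 1 - 14/O (h(O) = -14/O + 1 = 1 - 14/O)
v(n) = -222 (v(n) = -6 + (-3 - 3)**3 = -6 + (-6)**3 = -6 - 216 = -222)
(-17178 + h(138))*(5146 + Y(2)) + v(L) = (-17178 + (-14 + 138)/138)*(5146 + 2**2) - 222 = (-17178 + (1/138)*124)*(5146 + 4) - 222 = (-17178 + 62/69)*5150 - 222 = -1185220/69*5150 - 222 = -6103883000/69 - 222 = -6103898318/69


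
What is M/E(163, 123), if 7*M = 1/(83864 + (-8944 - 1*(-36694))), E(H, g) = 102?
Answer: 1/79692396 ≈ 1.2548e-8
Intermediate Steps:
M = 1/781298 (M = 1/(7*(83864 + (-8944 - 1*(-36694)))) = 1/(7*(83864 + (-8944 + 36694))) = 1/(7*(83864 + 27750)) = (1/7)/111614 = (1/7)*(1/111614) = 1/781298 ≈ 1.2799e-6)
M/E(163, 123) = (1/781298)/102 = (1/781298)*(1/102) = 1/79692396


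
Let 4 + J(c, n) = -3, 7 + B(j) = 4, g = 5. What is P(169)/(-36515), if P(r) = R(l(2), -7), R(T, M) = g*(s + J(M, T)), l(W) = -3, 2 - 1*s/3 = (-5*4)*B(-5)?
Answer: 181/7303 ≈ 0.024784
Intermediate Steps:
B(j) = -3 (B(j) = -7 + 4 = -3)
J(c, n) = -7 (J(c, n) = -4 - 3 = -7)
s = -174 (s = 6 - 3*(-5*4)*(-3) = 6 - (-60)*(-3) = 6 - 3*60 = 6 - 180 = -174)
R(T, M) = -905 (R(T, M) = 5*(-174 - 7) = 5*(-181) = -905)
P(r) = -905
P(169)/(-36515) = -905/(-36515) = -905*(-1/36515) = 181/7303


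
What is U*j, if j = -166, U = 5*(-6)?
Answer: 4980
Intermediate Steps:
U = -30
U*j = -30*(-166) = 4980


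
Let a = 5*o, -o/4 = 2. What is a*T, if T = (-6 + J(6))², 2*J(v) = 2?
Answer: -1000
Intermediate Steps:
o = -8 (o = -4*2 = -8)
J(v) = 1 (J(v) = (½)*2 = 1)
a = -40 (a = 5*(-8) = -40)
T = 25 (T = (-6 + 1)² = (-5)² = 25)
a*T = -40*25 = -1000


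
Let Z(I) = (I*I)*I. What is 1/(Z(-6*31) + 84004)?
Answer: -1/6350852 ≈ -1.5746e-7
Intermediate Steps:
Z(I) = I³ (Z(I) = I²*I = I³)
1/(Z(-6*31) + 84004) = 1/((-6*31)³ + 84004) = 1/((-186)³ + 84004) = 1/(-6434856 + 84004) = 1/(-6350852) = -1/6350852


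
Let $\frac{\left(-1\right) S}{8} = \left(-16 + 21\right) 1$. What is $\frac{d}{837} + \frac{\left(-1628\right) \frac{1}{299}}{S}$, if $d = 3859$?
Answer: $\frac{11879069}{2502630} \approx 4.7466$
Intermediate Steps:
$S = -40$ ($S = - 8 \left(-16 + 21\right) 1 = - 8 \cdot 5 \cdot 1 = \left(-8\right) 5 = -40$)
$\frac{d}{837} + \frac{\left(-1628\right) \frac{1}{299}}{S} = \frac{3859}{837} + \frac{\left(-1628\right) \frac{1}{299}}{-40} = 3859 \cdot \frac{1}{837} + \left(-1628\right) \frac{1}{299} \left(- \frac{1}{40}\right) = \frac{3859}{837} - - \frac{407}{2990} = \frac{3859}{837} + \frac{407}{2990} = \frac{11879069}{2502630}$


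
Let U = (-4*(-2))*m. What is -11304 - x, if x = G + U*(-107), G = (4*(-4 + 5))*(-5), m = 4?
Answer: -7860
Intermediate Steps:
U = 32 (U = -4*(-2)*4 = 8*4 = 32)
G = -20 (G = (4*1)*(-5) = 4*(-5) = -20)
x = -3444 (x = -20 + 32*(-107) = -20 - 3424 = -3444)
-11304 - x = -11304 - 1*(-3444) = -11304 + 3444 = -7860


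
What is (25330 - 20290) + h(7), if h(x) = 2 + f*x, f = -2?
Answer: 5028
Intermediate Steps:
h(x) = 2 - 2*x
(25330 - 20290) + h(7) = (25330 - 20290) + (2 - 2*7) = 5040 + (2 - 14) = 5040 - 12 = 5028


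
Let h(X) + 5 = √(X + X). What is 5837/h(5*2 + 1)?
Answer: -29185/3 - 5837*√22/3 ≈ -18854.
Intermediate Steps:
h(X) = -5 + √2*√X (h(X) = -5 + √(X + X) = -5 + √(2*X) = -5 + √2*√X)
5837/h(5*2 + 1) = 5837/(-5 + √2*√(5*2 + 1)) = 5837/(-5 + √2*√(10 + 1)) = 5837/(-5 + √2*√11) = 5837/(-5 + √22)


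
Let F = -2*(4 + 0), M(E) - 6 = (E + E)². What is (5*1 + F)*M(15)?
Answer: -2718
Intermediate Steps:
M(E) = 6 + 4*E² (M(E) = 6 + (E + E)² = 6 + (2*E)² = 6 + 4*E²)
F = -8 (F = -2*4 = -8)
(5*1 + F)*M(15) = (5*1 - 8)*(6 + 4*15²) = (5 - 8)*(6 + 4*225) = -3*(6 + 900) = -3*906 = -2718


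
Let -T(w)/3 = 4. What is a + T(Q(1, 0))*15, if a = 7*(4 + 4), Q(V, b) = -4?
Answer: -124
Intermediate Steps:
T(w) = -12 (T(w) = -3*4 = -12)
a = 56 (a = 7*8 = 56)
a + T(Q(1, 0))*15 = 56 - 12*15 = 56 - 180 = -124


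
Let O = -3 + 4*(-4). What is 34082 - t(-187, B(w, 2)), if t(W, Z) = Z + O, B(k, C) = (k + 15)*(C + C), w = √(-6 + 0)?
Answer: 34041 - 4*I*√6 ≈ 34041.0 - 9.798*I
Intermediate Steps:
w = I*√6 (w = √(-6) = I*√6 ≈ 2.4495*I)
O = -19 (O = -3 - 16 = -19)
B(k, C) = 2*C*(15 + k) (B(k, C) = (15 + k)*(2*C) = 2*C*(15 + k))
t(W, Z) = -19 + Z (t(W, Z) = Z - 19 = -19 + Z)
34082 - t(-187, B(w, 2)) = 34082 - (-19 + 2*2*(15 + I*√6)) = 34082 - (-19 + (60 + 4*I*√6)) = 34082 - (41 + 4*I*√6) = 34082 + (-41 - 4*I*√6) = 34041 - 4*I*√6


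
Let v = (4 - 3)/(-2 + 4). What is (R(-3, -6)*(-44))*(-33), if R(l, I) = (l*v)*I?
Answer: 13068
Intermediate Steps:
v = ½ (v = 1/2 = 1*(½) = ½ ≈ 0.50000)
R(l, I) = I*l/2 (R(l, I) = (l*(½))*I = (l/2)*I = I*l/2)
(R(-3, -6)*(-44))*(-33) = (((½)*(-6)*(-3))*(-44))*(-33) = (9*(-44))*(-33) = -396*(-33) = 13068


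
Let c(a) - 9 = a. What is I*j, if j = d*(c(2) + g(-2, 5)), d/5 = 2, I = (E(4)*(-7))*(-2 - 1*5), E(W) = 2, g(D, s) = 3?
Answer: 13720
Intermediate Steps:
I = 98 (I = (2*(-7))*(-2 - 1*5) = -14*(-2 - 5) = -14*(-7) = 98)
d = 10 (d = 5*2 = 10)
c(a) = 9 + a
j = 140 (j = 10*((9 + 2) + 3) = 10*(11 + 3) = 10*14 = 140)
I*j = 98*140 = 13720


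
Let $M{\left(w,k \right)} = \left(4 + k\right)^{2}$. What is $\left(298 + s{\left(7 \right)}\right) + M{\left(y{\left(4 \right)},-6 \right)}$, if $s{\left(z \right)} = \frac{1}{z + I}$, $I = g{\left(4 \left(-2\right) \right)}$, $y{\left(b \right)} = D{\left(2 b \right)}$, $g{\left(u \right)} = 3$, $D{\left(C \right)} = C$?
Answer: $\frac{3021}{10} \approx 302.1$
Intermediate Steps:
$y{\left(b \right)} = 2 b$
$I = 3$
$s{\left(z \right)} = \frac{1}{3 + z}$ ($s{\left(z \right)} = \frac{1}{z + 3} = \frac{1}{3 + z}$)
$\left(298 + s{\left(7 \right)}\right) + M{\left(y{\left(4 \right)},-6 \right)} = \left(298 + \frac{1}{3 + 7}\right) + \left(4 - 6\right)^{2} = \left(298 + \frac{1}{10}\right) + \left(-2\right)^{2} = \left(298 + \frac{1}{10}\right) + 4 = \frac{2981}{10} + 4 = \frac{3021}{10}$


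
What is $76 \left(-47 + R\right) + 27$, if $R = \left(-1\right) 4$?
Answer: $-3849$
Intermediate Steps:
$R = -4$
$76 \left(-47 + R\right) + 27 = 76 \left(-47 - 4\right) + 27 = 76 \left(-51\right) + 27 = -3876 + 27 = -3849$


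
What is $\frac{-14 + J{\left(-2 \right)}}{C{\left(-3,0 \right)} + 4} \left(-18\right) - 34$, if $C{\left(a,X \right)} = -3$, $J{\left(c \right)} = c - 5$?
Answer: $344$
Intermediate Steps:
$J{\left(c \right)} = -5 + c$
$\frac{-14 + J{\left(-2 \right)}}{C{\left(-3,0 \right)} + 4} \left(-18\right) - 34 = \frac{-14 - 7}{-3 + 4} \left(-18\right) - 34 = \frac{-14 - 7}{1} \left(-18\right) - 34 = \left(-21\right) 1 \left(-18\right) - 34 = \left(-21\right) \left(-18\right) - 34 = 378 - 34 = 344$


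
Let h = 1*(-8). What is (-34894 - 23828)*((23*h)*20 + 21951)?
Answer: -1072909662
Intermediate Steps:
h = -8
(-34894 - 23828)*((23*h)*20 + 21951) = (-34894 - 23828)*((23*(-8))*20 + 21951) = -58722*(-184*20 + 21951) = -58722*(-3680 + 21951) = -58722*18271 = -1072909662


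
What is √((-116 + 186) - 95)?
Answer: 5*I ≈ 5.0*I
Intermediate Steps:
√((-116 + 186) - 95) = √(70 - 95) = √(-25) = 5*I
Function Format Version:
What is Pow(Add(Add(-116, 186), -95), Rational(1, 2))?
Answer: Mul(5, I) ≈ Mul(5.0000, I)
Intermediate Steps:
Pow(Add(Add(-116, 186), -95), Rational(1, 2)) = Pow(Add(70, -95), Rational(1, 2)) = Pow(-25, Rational(1, 2)) = Mul(5, I)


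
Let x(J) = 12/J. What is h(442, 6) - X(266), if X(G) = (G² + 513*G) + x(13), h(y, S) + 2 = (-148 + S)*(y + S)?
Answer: -3520828/13 ≈ -2.7083e+5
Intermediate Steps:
h(y, S) = -2 + (-148 + S)*(S + y) (h(y, S) = -2 + (-148 + S)*(y + S) = -2 + (-148 + S)*(S + y))
X(G) = 12/13 + G² + 513*G (X(G) = (G² + 513*G) + 12/13 = 12/13 + G² + 513*G)
h(442, 6) - X(266) = (-2 + 6² - 148*6 - 148*442 + 6*442) - (12/13 + 266² + 513*266) = (-2 + 36 - 888 - 65416 + 2652) - (12/13 + 70756 + 136458) = -63618 - 1*2693794/13 = -63618 - 2693794/13 = -3520828/13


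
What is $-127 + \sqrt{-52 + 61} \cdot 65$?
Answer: $68$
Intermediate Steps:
$-127 + \sqrt{-52 + 61} \cdot 65 = -127 + \sqrt{9} \cdot 65 = -127 + 3 \cdot 65 = -127 + 195 = 68$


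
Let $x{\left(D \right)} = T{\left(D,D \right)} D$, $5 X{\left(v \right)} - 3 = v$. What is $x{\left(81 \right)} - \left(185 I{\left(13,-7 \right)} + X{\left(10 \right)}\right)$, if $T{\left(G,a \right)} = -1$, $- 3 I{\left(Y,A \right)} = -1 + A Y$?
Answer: $- \frac{86354}{15} \approx -5756.9$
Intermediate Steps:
$I{\left(Y,A \right)} = \frac{1}{3} - \frac{A Y}{3}$ ($I{\left(Y,A \right)} = - \frac{-1 + A Y}{3} = \frac{1}{3} - \frac{A Y}{3}$)
$X{\left(v \right)} = \frac{3}{5} + \frac{v}{5}$
$x{\left(D \right)} = - D$
$x{\left(81 \right)} - \left(185 I{\left(13,-7 \right)} + X{\left(10 \right)}\right) = \left(-1\right) 81 - \left(185 \left(\frac{1}{3} - \left(- \frac{7}{3}\right) 13\right) + \left(\frac{3}{5} + \frac{1}{5} \cdot 10\right)\right) = -81 - \left(185 \left(\frac{1}{3} + \frac{91}{3}\right) + \left(\frac{3}{5} + 2\right)\right) = -81 - \left(185 \cdot \frac{92}{3} + \frac{13}{5}\right) = -81 - \left(\frac{17020}{3} + \frac{13}{5}\right) = -81 - \frac{85139}{15} = - \frac{86354}{15}$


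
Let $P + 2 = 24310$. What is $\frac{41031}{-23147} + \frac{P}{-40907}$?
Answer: $- \frac{2241112393}{946874329} \approx -2.3669$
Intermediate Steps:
$P = 24308$ ($P = -2 + 24310 = 24308$)
$\frac{41031}{-23147} + \frac{P}{-40907} = \frac{41031}{-23147} + \frac{24308}{-40907} = 41031 \left(- \frac{1}{23147}\right) + 24308 \left(- \frac{1}{40907}\right) = - \frac{41031}{23147} - \frac{24308}{40907} = - \frac{2241112393}{946874329}$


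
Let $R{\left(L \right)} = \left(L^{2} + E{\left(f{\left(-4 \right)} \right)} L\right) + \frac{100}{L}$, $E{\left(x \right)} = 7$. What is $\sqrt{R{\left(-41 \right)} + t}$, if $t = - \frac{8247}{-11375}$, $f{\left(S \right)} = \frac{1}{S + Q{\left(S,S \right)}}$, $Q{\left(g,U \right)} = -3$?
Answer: $\frac{\sqrt{12113202217935}}{93275} \approx 37.313$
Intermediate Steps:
$f{\left(S \right)} = \frac{1}{-3 + S}$ ($f{\left(S \right)} = \frac{1}{S - 3} = \frac{1}{-3 + S}$)
$t = \frac{8247}{11375}$ ($t = \left(-8247\right) \left(- \frac{1}{11375}\right) = \frac{8247}{11375} \approx 0.72501$)
$R{\left(L \right)} = L^{2} + 7 L + \frac{100}{L}$ ($R{\left(L \right)} = \left(L^{2} + 7 L\right) + \frac{100}{L} = L^{2} + 7 L + \frac{100}{L}$)
$\sqrt{R{\left(-41 \right)} + t} = \sqrt{\frac{100 + \left(-41\right)^{2} \left(7 - 41\right)}{-41} + \frac{8247}{11375}} = \sqrt{- \frac{100 + 1681 \left(-34\right)}{41} + \frac{8247}{11375}} = \sqrt{- \frac{100 - 57154}{41} + \frac{8247}{11375}} = \sqrt{\left(- \frac{1}{41}\right) \left(-57054\right) + \frac{8247}{11375}} = \sqrt{\frac{57054}{41} + \frac{8247}{11375}} = \sqrt{\frac{649327377}{466375}} = \frac{\sqrt{12113202217935}}{93275}$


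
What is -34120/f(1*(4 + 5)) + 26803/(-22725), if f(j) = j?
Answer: -28726601/7575 ≈ -3792.3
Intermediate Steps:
-34120/f(1*(4 + 5)) + 26803/(-22725) = -34120/(4 + 5) + 26803/(-22725) = -34120/(1*9) + 26803*(-1/22725) = -34120/9 - 26803/22725 = -28726601/7575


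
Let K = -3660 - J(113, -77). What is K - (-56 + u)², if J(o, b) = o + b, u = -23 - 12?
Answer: -11977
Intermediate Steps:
u = -35
J(o, b) = b + o
K = -3696 (K = -3660 - (-77 + 113) = -3660 - 1*36 = -3660 - 36 = -3696)
K - (-56 + u)² = -3696 - (-56 - 35)² = -3696 - 1*(-91)² = -3696 - 1*8281 = -3696 - 8281 = -11977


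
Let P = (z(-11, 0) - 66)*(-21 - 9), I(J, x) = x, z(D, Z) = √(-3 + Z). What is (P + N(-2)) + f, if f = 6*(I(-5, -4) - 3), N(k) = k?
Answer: 1936 - 30*I*√3 ≈ 1936.0 - 51.962*I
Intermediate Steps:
P = 1980 - 30*I*√3 (P = (√(-3 + 0) - 66)*(-21 - 9) = (√(-3) - 66)*(-30) = (I*√3 - 66)*(-30) = (-66 + I*√3)*(-30) = 1980 - 30*I*√3 ≈ 1980.0 - 51.962*I)
f = -42 (f = 6*(-4 - 3) = 6*(-7) = -42)
(P + N(-2)) + f = ((1980 - 30*I*√3) - 2) - 42 = (1978 - 30*I*√3) - 42 = 1936 - 30*I*√3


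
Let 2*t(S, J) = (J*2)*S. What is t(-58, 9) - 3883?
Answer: -4405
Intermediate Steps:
t(S, J) = J*S (t(S, J) = ((J*2)*S)/2 = ((2*J)*S)/2 = (2*J*S)/2 = J*S)
t(-58, 9) - 3883 = 9*(-58) - 3883 = -522 - 3883 = -4405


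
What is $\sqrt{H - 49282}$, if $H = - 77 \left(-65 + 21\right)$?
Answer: $i \sqrt{45894} \approx 214.23 i$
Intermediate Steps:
$H = 3388$ ($H = \left(-77\right) \left(-44\right) = 3388$)
$\sqrt{H - 49282} = \sqrt{3388 - 49282} = \sqrt{-45894} = i \sqrt{45894}$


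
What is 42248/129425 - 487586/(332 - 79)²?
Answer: -5491051438/753124075 ≈ -7.2910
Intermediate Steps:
42248/129425 - 487586/(332 - 79)² = 42248*(1/129425) - 487586/(253²) = 42248/129425 - 487586/64009 = 42248/129425 - 487586*1/64009 = 42248/129425 - 44326/5819 = -5491051438/753124075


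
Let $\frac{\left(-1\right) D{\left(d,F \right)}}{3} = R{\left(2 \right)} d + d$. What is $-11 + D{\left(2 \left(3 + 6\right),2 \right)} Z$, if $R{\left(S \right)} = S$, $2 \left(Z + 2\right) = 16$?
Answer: $-983$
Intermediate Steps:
$Z = 6$ ($Z = -2 + \frac{1}{2} \cdot 16 = -2 + 8 = 6$)
$D{\left(d,F \right)} = - 9 d$ ($D{\left(d,F \right)} = - 3 \left(2 d + d\right) = - 3 \cdot 3 d = - 9 d$)
$-11 + D{\left(2 \left(3 + 6\right),2 \right)} Z = -11 + - 9 \cdot 2 \left(3 + 6\right) 6 = -11 + - 9 \cdot 2 \cdot 9 \cdot 6 = -11 + \left(-9\right) 18 \cdot 6 = -11 - 972 = -983$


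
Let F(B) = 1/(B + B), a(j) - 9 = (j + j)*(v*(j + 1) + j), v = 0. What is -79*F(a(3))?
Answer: -79/54 ≈ -1.4630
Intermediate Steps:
a(j) = 9 + 2*j² (a(j) = 9 + (j + j)*(0*(j + 1) + j) = 9 + (2*j)*(0*(1 + j) + j) = 9 + (2*j)*(0 + j) = 9 + (2*j)*j = 9 + 2*j²)
F(B) = 1/(2*B)
-79*F(a(3)) = -79/(2*(9 + 2*3²)) = -79/(2*(9 + 2*9)) = -79/(2*(9 + 18)) = -79/(2*27) = -79*1/54 = -79/54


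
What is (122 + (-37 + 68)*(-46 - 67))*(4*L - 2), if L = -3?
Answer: 47334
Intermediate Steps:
(122 + (-37 + 68)*(-46 - 67))*(4*L - 2) = (122 + (-37 + 68)*(-46 - 67))*(4*(-3) - 2) = (122 + 31*(-113))*(-12 - 2) = (122 - 3503)*(-14) = -3381*(-14) = 47334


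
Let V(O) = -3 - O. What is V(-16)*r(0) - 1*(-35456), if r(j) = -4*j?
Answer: 35456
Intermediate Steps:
V(-16)*r(0) - 1*(-35456) = (-3 - 1*(-16))*(-4*0) - 1*(-35456) = (-3 + 16)*0 + 35456 = 13*0 + 35456 = 0 + 35456 = 35456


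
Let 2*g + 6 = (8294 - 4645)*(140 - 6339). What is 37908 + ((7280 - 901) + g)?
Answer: -22531583/2 ≈ -1.1266e+7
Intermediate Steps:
g = -22620157/2 (g = -3 + ((8294 - 4645)*(140 - 6339))/2 = -3 + (3649*(-6199))/2 = -3 + (1/2)*(-22620151) = -3 - 22620151/2 = -22620157/2 ≈ -1.1310e+7)
37908 + ((7280 - 901) + g) = 37908 + ((7280 - 901) - 22620157/2) = 37908 + (6379 - 22620157/2) = 37908 - 22607399/2 = -22531583/2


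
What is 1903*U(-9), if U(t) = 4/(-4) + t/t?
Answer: 0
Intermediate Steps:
U(t) = 0 (U(t) = 4*(-¼) + 1 = -1 + 1 = 0)
1903*U(-9) = 1903*0 = 0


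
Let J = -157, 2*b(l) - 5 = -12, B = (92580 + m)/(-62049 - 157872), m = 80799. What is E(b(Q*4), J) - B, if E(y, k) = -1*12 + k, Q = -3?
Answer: -12331090/73307 ≈ -168.21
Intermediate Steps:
B = -57793/73307 (B = (92580 + 80799)/(-62049 - 157872) = 173379/(-219921) = 173379*(-1/219921) = -57793/73307 ≈ -0.78837)
b(l) = -7/2 (b(l) = 5/2 + (1/2)*(-12) = 5/2 - 6 = -7/2)
E(y, k) = -12 + k
E(b(Q*4), J) - B = (-12 - 157) - 1*(-57793/73307) = -169 + 57793/73307 = -12331090/73307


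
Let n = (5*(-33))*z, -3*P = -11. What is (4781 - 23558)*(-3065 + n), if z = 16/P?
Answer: 71070945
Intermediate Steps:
P = 11/3 (P = -1/3*(-11) = 11/3 ≈ 3.6667)
z = 48/11 (z = 16/(11/3) = 16*(3/11) = 48/11 ≈ 4.3636)
n = -720 (n = (5*(-33))*(48/11) = -165*48/11 = -720)
(4781 - 23558)*(-3065 + n) = (4781 - 23558)*(-3065 - 720) = -18777*(-3785) = 71070945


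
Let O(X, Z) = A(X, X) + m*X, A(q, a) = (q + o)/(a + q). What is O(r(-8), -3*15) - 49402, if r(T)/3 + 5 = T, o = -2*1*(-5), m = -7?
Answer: -3832033/78 ≈ -49129.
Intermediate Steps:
o = 10 (o = -2*(-5) = 10)
r(T) = -15 + 3*T
A(q, a) = (10 + q)/(a + q) (A(q, a) = (q + 10)/(a + q) = (10 + q)/(a + q))
O(X, Z) = -7*X + (10 + X)/(2*X) (O(X, Z) = (10 + X)/(X + X) - 7*X = (10 + X)/((2*X)) - 7*X = (1/(2*X))*(10 + X) - 7*X = (10 + X)/(2*X) - 7*X = -7*X + (10 + X)/(2*X))
O(r(-8), -3*15) - 49402 = (1/2 - 7*(-15 + 3*(-8)) + 5/(-15 + 3*(-8))) - 49402 = (1/2 - 7*(-15 - 24) + 5/(-15 - 24)) - 49402 = (1/2 - 7*(-39) + 5/(-39)) - 49402 = (1/2 + 273 + 5*(-1/39)) - 49402 = (1/2 + 273 - 5/39) - 49402 = 21323/78 - 49402 = -3832033/78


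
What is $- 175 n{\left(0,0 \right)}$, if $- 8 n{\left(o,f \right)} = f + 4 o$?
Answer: $0$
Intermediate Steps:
$n{\left(o,f \right)} = - \frac{o}{2} - \frac{f}{8}$ ($n{\left(o,f \right)} = - \frac{f + 4 o}{8} = - \frac{o}{2} - \frac{f}{8}$)
$- 175 n{\left(0,0 \right)} = - 175 \left(\left(- \frac{1}{2}\right) 0 - 0\right) = - 175 \left(0 + 0\right) = \left(-175\right) 0 = 0$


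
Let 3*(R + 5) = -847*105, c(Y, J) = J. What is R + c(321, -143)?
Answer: -29793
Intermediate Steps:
R = -29650 (R = -5 + (-847*105)/3 = -5 + (⅓)*(-88935) = -5 - 29645 = -29650)
R + c(321, -143) = -29650 - 143 = -29793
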